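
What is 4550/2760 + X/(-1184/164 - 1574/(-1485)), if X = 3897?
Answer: -32657782195/51753588 ≈ -631.02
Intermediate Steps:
4550/2760 + X/(-1184/164 - 1574/(-1485)) = 4550/2760 + 3897/(-1184/164 - 1574/(-1485)) = 4550*(1/2760) + 3897/(-1184*1/164 - 1574*(-1/1485)) = 455/276 + 3897/(-296/41 + 1574/1485) = 455/276 + 3897/(-375026/60885) = 455/276 + 3897*(-60885/375026) = 455/276 - 237268845/375026 = -32657782195/51753588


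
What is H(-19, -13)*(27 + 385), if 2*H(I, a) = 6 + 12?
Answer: 3708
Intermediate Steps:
H(I, a) = 9 (H(I, a) = (6 + 12)/2 = (1/2)*18 = 9)
H(-19, -13)*(27 + 385) = 9*(27 + 385) = 9*412 = 3708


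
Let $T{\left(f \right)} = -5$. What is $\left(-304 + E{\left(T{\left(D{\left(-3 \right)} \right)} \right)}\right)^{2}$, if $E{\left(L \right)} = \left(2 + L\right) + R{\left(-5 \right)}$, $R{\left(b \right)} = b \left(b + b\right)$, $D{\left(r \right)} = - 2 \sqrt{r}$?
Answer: $66049$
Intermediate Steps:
$R{\left(b \right)} = 2 b^{2}$ ($R{\left(b \right)} = b 2 b = 2 b^{2}$)
$E{\left(L \right)} = 52 + L$ ($E{\left(L \right)} = \left(2 + L\right) + 2 \left(-5\right)^{2} = \left(2 + L\right) + 2 \cdot 25 = \left(2 + L\right) + 50 = 52 + L$)
$\left(-304 + E{\left(T{\left(D{\left(-3 \right)} \right)} \right)}\right)^{2} = \left(-304 + \left(52 - 5\right)\right)^{2} = \left(-304 + 47\right)^{2} = \left(-257\right)^{2} = 66049$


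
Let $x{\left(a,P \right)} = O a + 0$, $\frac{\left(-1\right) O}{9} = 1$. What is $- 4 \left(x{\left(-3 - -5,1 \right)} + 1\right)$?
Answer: $68$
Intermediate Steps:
$O = -9$ ($O = \left(-9\right) 1 = -9$)
$x{\left(a,P \right)} = - 9 a$ ($x{\left(a,P \right)} = - 9 a + 0 = - 9 a$)
$- 4 \left(x{\left(-3 - -5,1 \right)} + 1\right) = - 4 \left(- 9 \left(-3 - -5\right) + 1\right) = - 4 \left(- 9 \left(-3 + 5\right) + 1\right) = - 4 \left(\left(-9\right) 2 + 1\right) = - 4 \left(-18 + 1\right) = \left(-4\right) \left(-17\right) = 68$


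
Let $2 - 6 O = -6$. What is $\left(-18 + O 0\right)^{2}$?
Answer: $324$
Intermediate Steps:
$O = \frac{4}{3}$ ($O = \frac{1}{3} - -1 = \frac{1}{3} + 1 = \frac{4}{3} \approx 1.3333$)
$\left(-18 + O 0\right)^{2} = \left(-18 + \frac{4}{3} \cdot 0\right)^{2} = \left(-18 + 0\right)^{2} = \left(-18\right)^{2} = 324$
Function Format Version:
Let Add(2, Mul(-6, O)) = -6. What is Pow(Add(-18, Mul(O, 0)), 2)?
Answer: 324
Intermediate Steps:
O = Rational(4, 3) (O = Add(Rational(1, 3), Mul(Rational(-1, 6), -6)) = Add(Rational(1, 3), 1) = Rational(4, 3) ≈ 1.3333)
Pow(Add(-18, Mul(O, 0)), 2) = Pow(Add(-18, Mul(Rational(4, 3), 0)), 2) = Pow(Add(-18, 0), 2) = Pow(-18, 2) = 324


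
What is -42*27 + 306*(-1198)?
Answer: -367722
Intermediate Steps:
-42*27 + 306*(-1198) = -1134 - 366588 = -367722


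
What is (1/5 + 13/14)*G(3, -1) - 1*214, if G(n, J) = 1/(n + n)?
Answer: -89801/420 ≈ -213.81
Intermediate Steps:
G(n, J) = 1/(2*n)
(1/5 + 13/14)*G(3, -1) - 1*214 = (1/5 + 13/14)*((½)/3) - 1*214 = (1*(⅕) + 13*(1/14))*((½)*(⅓)) - 214 = (⅕ + 13/14)*(⅙) - 214 = (79/70)*(⅙) - 214 = 79/420 - 214 = -89801/420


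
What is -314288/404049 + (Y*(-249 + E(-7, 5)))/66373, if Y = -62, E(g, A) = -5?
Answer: -14497273772/26817944277 ≈ -0.54058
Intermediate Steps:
-314288/404049 + (Y*(-249 + E(-7, 5)))/66373 = -314288/404049 - 62*(-249 - 5)/66373 = -314288*1/404049 - 62*(-254)*(1/66373) = -314288/404049 + 15748*(1/66373) = -314288/404049 + 15748/66373 = -14497273772/26817944277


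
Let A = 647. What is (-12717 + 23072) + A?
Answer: 11002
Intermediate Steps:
(-12717 + 23072) + A = (-12717 + 23072) + 647 = 10355 + 647 = 11002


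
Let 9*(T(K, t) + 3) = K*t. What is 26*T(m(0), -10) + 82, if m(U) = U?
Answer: 4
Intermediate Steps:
T(K, t) = -3 + K*t/9 (T(K, t) = -3 + (K*t)/9 = -3 + K*t/9)
26*T(m(0), -10) + 82 = 26*(-3 + (⅑)*0*(-10)) + 82 = 26*(-3 + 0) + 82 = 26*(-3) + 82 = -78 + 82 = 4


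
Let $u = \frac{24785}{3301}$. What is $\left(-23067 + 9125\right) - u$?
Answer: $- \frac{46047327}{3301} \approx -13950.0$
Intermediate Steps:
$u = \frac{24785}{3301}$ ($u = 24785 \cdot \frac{1}{3301} = \frac{24785}{3301} \approx 7.5083$)
$\left(-23067 + 9125\right) - u = \left(-23067 + 9125\right) - \frac{24785}{3301} = -13942 - \frac{24785}{3301} = - \frac{46047327}{3301}$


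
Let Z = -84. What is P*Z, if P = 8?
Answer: -672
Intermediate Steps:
P*Z = 8*(-84) = -672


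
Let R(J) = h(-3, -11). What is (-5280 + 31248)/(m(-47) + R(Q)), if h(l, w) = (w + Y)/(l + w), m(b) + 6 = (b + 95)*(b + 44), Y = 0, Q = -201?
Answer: -363552/2089 ≈ -174.03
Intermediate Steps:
m(b) = -6 + (44 + b)*(95 + b) (m(b) = -6 + (b + 95)*(b + 44) = -6 + (95 + b)*(44 + b) = -6 + (44 + b)*(95 + b))
h(l, w) = w/(l + w) (h(l, w) = (w + 0)/(l + w) = w/(l + w))
R(J) = 11/14 (R(J) = -11/(-3 - 11) = -11/(-14) = -11*(-1/14) = 11/14)
(-5280 + 31248)/(m(-47) + R(Q)) = (-5280 + 31248)/((4174 + (-47)² + 139*(-47)) + 11/14) = 25968/((4174 + 2209 - 6533) + 11/14) = 25968/(-150 + 11/14) = 25968/(-2089/14) = 25968*(-14/2089) = -363552/2089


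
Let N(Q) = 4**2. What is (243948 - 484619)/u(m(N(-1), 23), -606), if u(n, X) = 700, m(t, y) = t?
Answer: -240671/700 ≈ -343.82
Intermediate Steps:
N(Q) = 16
(243948 - 484619)/u(m(N(-1), 23), -606) = (243948 - 484619)/700 = -240671*1/700 = -240671/700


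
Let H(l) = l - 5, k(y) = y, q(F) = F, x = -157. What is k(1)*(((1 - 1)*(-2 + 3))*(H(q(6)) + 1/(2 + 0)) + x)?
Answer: -157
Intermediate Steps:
H(l) = -5 + l
k(1)*(((1 - 1)*(-2 + 3))*(H(q(6)) + 1/(2 + 0)) + x) = 1*(((1 - 1)*(-2 + 3))*((-5 + 6) + 1/(2 + 0)) - 157) = 1*((0*1)*(1 + 1/2) - 157) = 1*(0*(1 + 1/2) - 157) = 1*(0*(3/2) - 157) = 1*(0 - 157) = 1*(-157) = -157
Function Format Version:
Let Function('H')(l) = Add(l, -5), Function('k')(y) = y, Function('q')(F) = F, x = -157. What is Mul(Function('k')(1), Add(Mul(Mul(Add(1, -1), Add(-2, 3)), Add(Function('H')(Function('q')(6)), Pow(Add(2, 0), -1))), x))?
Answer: -157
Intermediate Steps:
Function('H')(l) = Add(-5, l)
Mul(Function('k')(1), Add(Mul(Mul(Add(1, -1), Add(-2, 3)), Add(Function('H')(Function('q')(6)), Pow(Add(2, 0), -1))), x)) = Mul(1, Add(Mul(Mul(Add(1, -1), Add(-2, 3)), Add(Add(-5, 6), Pow(Add(2, 0), -1))), -157)) = Mul(1, Add(Mul(Mul(0, 1), Add(1, Pow(2, -1))), -157)) = Mul(1, Add(Mul(0, Add(1, Rational(1, 2))), -157)) = Mul(1, Add(Mul(0, Rational(3, 2)), -157)) = Mul(1, Add(0, -157)) = Mul(1, -157) = -157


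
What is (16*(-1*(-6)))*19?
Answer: 1824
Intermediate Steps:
(16*(-1*(-6)))*19 = (16*6)*19 = 96*19 = 1824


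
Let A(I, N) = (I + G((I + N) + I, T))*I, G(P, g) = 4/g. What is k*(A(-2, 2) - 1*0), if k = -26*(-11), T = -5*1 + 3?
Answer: 2288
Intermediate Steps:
T = -2 (T = -5 + 3 = -2)
A(I, N) = I*(-2 + I) (A(I, N) = (I + 4/(-2))*I = (I + 4*(-½))*I = (I - 2)*I = (-2 + I)*I = I*(-2 + I))
k = 286
k*(A(-2, 2) - 1*0) = 286*(-2*(-2 - 2) - 1*0) = 286*(-2*(-4) + 0) = 286*(8 + 0) = 286*8 = 2288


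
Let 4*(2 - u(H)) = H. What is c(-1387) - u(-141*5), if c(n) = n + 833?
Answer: -2929/4 ≈ -732.25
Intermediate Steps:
c(n) = 833 + n
u(H) = 2 - H/4
c(-1387) - u(-141*5) = (833 - 1387) - (2 - (-141)*5/4) = -554 - (2 - ¼*(-705)) = -554 - (2 + 705/4) = -554 - 1*713/4 = -554 - 713/4 = -2929/4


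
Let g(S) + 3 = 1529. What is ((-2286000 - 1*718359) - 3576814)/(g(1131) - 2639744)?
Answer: 6581173/2638218 ≈ 2.4946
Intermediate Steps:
g(S) = 1526 (g(S) = -3 + 1529 = 1526)
((-2286000 - 1*718359) - 3576814)/(g(1131) - 2639744) = ((-2286000 - 1*718359) - 3576814)/(1526 - 2639744) = ((-2286000 - 718359) - 3576814)/(-2638218) = (-3004359 - 3576814)*(-1/2638218) = -6581173*(-1/2638218) = 6581173/2638218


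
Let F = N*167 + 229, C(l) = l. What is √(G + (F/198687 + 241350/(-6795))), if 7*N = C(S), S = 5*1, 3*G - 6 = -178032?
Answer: I*√2618851736873708538090/210012159 ≈ 243.68*I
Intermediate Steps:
G = -59342 (G = 2 + (⅓)*(-178032) = 2 - 59344 = -59342)
S = 5
N = 5/7 (N = (⅐)*5 = 5/7 ≈ 0.71429)
F = 2438/7 (F = (5/7)*167 + 229 = 835/7 + 229 = 2438/7 ≈ 348.29)
√(G + (F/198687 + 241350/(-6795))) = √(-59342 + ((2438/7)/198687 + 241350/(-6795))) = √(-59342 + ((2438/7)*(1/198687) + 241350*(-1/6795))) = √(-59342 + (2438/1390809 - 16090/453)) = √(-59342 - 7459004132/210012159) = √(-12470000543510/210012159) = I*√2618851736873708538090/210012159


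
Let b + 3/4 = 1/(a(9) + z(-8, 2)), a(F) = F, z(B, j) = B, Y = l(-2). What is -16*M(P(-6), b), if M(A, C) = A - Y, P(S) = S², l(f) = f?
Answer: -608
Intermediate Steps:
Y = -2
b = ¼ (b = -¾ + 1/(9 - 8) = -¾ + 1/1 = -¾ + 1 = ¼ ≈ 0.25000)
M(A, C) = 2 + A (M(A, C) = A - 1*(-2) = A + 2 = 2 + A)
-16*M(P(-6), b) = -16*(2 + (-6)²) = -16*(2 + 36) = -16*38 = -608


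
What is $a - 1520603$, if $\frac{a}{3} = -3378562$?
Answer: $-11656289$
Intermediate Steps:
$a = -10135686$ ($a = 3 \left(-3378562\right) = -10135686$)
$a - 1520603 = -10135686 - 1520603 = -11656289$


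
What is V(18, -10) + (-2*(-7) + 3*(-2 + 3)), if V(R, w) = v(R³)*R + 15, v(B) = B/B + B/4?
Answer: 26294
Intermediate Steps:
v(B) = 1 + B/4 (v(B) = 1 + B*(¼) = 1 + B/4)
V(R, w) = 15 + R*(1 + R³/4) (V(R, w) = (1 + R³/4)*R + 15 = R*(1 + R³/4) + 15 = 15 + R*(1 + R³/4))
V(18, -10) + (-2*(-7) + 3*(-2 + 3)) = (15 + 18 + (¼)*18⁴) + (-2*(-7) + 3*(-2 + 3)) = (15 + 18 + (¼)*104976) + (14 + 3*1) = (15 + 18 + 26244) + (14 + 3) = 26277 + 17 = 26294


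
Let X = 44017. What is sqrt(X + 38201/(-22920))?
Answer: sqrt(5780604145470)/11460 ≈ 209.80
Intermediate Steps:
sqrt(X + 38201/(-22920)) = sqrt(44017 + 38201/(-22920)) = sqrt(44017 + 38201*(-1/22920)) = sqrt(44017 - 38201/22920) = sqrt(1008831439/22920) = sqrt(5780604145470)/11460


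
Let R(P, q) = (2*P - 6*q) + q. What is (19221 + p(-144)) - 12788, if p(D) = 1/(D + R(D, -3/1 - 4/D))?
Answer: 96604325/15017 ≈ 6433.0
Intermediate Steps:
R(P, q) = -5*q + 2*P (R(P, q) = (-6*q + 2*P) + q = -5*q + 2*P)
p(D) = 1/(15 + 3*D + 20/D) (p(D) = 1/(D + (-5*(-3/1 - 4/D) + 2*D)) = 1/(D + (-5*(-3*1 - 4/D) + 2*D)) = 1/(D + (-5*(-3 - 4/D) + 2*D)) = 1/(D + ((15 + 20/D) + 2*D)) = 1/(D + (15 + 2*D + 20/D)) = 1/(15 + 3*D + 20/D))
(19221 + p(-144)) - 12788 = (19221 - 144/(20 + 3*(-144)**2 + 15*(-144))) - 12788 = (19221 - 144/(20 + 3*20736 - 2160)) - 12788 = (19221 - 144/(20 + 62208 - 2160)) - 12788 = (19221 - 144/60068) - 12788 = (19221 - 144*1/60068) - 12788 = (19221 - 36/15017) - 12788 = 288641721/15017 - 12788 = 96604325/15017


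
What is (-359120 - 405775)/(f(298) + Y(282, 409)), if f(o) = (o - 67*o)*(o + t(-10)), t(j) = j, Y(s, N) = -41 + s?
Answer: 764895/5664143 ≈ 0.13504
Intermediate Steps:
f(o) = -66*o*(-10 + o) (f(o) = (o - 67*o)*(o - 10) = (-66*o)*(-10 + o) = -66*o*(-10 + o))
(-359120 - 405775)/(f(298) + Y(282, 409)) = (-359120 - 405775)/(66*298*(10 - 1*298) + (-41 + 282)) = -764895/(66*298*(10 - 298) + 241) = -764895/(66*298*(-288) + 241) = -764895/(-5664384 + 241) = -764895/(-5664143) = -764895*(-1/5664143) = 764895/5664143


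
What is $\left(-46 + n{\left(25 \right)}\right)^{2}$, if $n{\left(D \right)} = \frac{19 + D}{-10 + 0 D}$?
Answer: $\frac{63504}{25} \approx 2540.2$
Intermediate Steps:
$n{\left(D \right)} = - \frac{19}{10} - \frac{D}{10}$ ($n{\left(D \right)} = \frac{19 + D}{-10 + 0} = \frac{19 + D}{-10} = \left(19 + D\right) \left(- \frac{1}{10}\right) = - \frac{19}{10} - \frac{D}{10}$)
$\left(-46 + n{\left(25 \right)}\right)^{2} = \left(-46 - \frac{22}{5}\right)^{2} = \left(- \frac{252}{5}\right)^{2} = \frac{63504}{25}$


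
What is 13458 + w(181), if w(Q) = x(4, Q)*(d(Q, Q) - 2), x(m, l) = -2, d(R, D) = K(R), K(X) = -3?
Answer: 13468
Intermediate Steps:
d(R, D) = -3
w(Q) = 10 (w(Q) = -2*(-3 - 2) = -2*(-5) = 10)
13458 + w(181) = 13458 + 10 = 13468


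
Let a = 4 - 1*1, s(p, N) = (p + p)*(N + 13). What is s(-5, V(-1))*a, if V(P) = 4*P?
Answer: -270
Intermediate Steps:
s(p, N) = 2*p*(13 + N) (s(p, N) = (2*p)*(13 + N) = 2*p*(13 + N))
a = 3 (a = 4 - 1 = 3)
s(-5, V(-1))*a = (2*(-5)*(13 + 4*(-1)))*3 = (2*(-5)*(13 - 4))*3 = (2*(-5)*9)*3 = -90*3 = -270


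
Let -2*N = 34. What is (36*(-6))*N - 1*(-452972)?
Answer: 456644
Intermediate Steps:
N = -17 (N = -½*34 = -17)
(36*(-6))*N - 1*(-452972) = (36*(-6))*(-17) - 1*(-452972) = -216*(-17) + 452972 = 3672 + 452972 = 456644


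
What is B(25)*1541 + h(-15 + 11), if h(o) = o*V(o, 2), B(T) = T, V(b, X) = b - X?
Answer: 38549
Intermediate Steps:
h(o) = o*(-2 + o) (h(o) = o*(o - 1*2) = o*(o - 2) = o*(-2 + o))
B(25)*1541 + h(-15 + 11) = 25*1541 + (-15 + 11)*(-2 + (-15 + 11)) = 38525 - 4*(-2 - 4) = 38525 - 4*(-6) = 38525 + 24 = 38549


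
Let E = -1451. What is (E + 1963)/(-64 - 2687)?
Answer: -512/2751 ≈ -0.18611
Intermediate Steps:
(E + 1963)/(-64 - 2687) = (-1451 + 1963)/(-64 - 2687) = 512/(-2751) = 512*(-1/2751) = -512/2751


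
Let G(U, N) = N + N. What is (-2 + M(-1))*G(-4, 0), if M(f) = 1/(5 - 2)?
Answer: 0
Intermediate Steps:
M(f) = ⅓ (M(f) = 1/3 = ⅓)
G(U, N) = 2*N
(-2 + M(-1))*G(-4, 0) = (-2 + ⅓)*(2*0) = -5/3*0 = 0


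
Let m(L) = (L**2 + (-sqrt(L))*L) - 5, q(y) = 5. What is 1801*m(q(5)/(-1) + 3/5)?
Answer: 646559/25 + 39622*I*sqrt(110)/25 ≈ 25862.0 + 16622.0*I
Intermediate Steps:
m(L) = -5 + L**2 - L**(3/2) (m(L) = (L**2 - L**(3/2)) - 5 = -5 + L**2 - L**(3/2))
1801*m(q(5)/(-1) + 3/5) = 1801*(-5 + (5/(-1) + 3/5)**2 - (5/(-1) + 3/5)**(3/2)) = 1801*(-5 + (5*(-1) + 3*(1/5))**2 - (5*(-1) + 3*(1/5))**(3/2)) = 1801*(-5 + (-5 + 3/5)**2 - (-5 + 3/5)**(3/2)) = 1801*(-5 + (-22/5)**2 - (-22/5)**(3/2)) = 1801*(-5 + 484/25 - (-22)*I*sqrt(110)/25) = 1801*(-5 + 484/25 + 22*I*sqrt(110)/25) = 1801*(359/25 + 22*I*sqrt(110)/25) = 646559/25 + 39622*I*sqrt(110)/25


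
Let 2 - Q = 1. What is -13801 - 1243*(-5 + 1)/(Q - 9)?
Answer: -28845/2 ≈ -14423.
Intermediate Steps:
Q = 1 (Q = 2 - 1*1 = 2 - 1 = 1)
-13801 - 1243*(-5 + 1)/(Q - 9) = -13801 - 1243*(-5 + 1)/(1 - 9) = -13801 - 1243*(-4/(-8)) = -13801 - 1243*(-4*(-1/8)) = -13801 - 1243/2 = -28845/2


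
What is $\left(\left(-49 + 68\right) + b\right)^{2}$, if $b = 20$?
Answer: $1521$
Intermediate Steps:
$\left(\left(-49 + 68\right) + b\right)^{2} = \left(\left(-49 + 68\right) + 20\right)^{2} = \left(19 + 20\right)^{2} = 39^{2} = 1521$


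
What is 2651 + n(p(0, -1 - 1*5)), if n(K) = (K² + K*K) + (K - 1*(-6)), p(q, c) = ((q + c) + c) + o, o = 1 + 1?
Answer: 2847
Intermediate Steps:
o = 2
p(q, c) = 2 + q + 2*c (p(q, c) = ((q + c) + c) + 2 = ((c + q) + c) + 2 = (q + 2*c) + 2 = 2 + q + 2*c)
n(K) = 6 + K + 2*K² (n(K) = (K² + K²) + (K + 6) = 2*K² + (6 + K) = 6 + K + 2*K²)
2651 + n(p(0, -1 - 1*5)) = 2651 + (6 + (2 + 0 + 2*(-1 - 1*5)) + 2*(2 + 0 + 2*(-1 - 1*5))²) = 2651 + (6 + (2 + 0 + 2*(-1 - 5)) + 2*(2 + 0 + 2*(-1 - 5))²) = 2651 + (6 + (2 + 0 + 2*(-6)) + 2*(2 + 0 + 2*(-6))²) = 2651 + (6 + (2 + 0 - 12) + 2*(2 + 0 - 12)²) = 2651 + (6 - 10 + 2*(-10)²) = 2651 + (6 - 10 + 2*100) = 2651 + (6 - 10 + 200) = 2651 + 196 = 2847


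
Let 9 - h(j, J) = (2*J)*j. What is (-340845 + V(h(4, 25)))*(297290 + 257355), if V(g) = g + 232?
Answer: -189025234580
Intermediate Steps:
h(j, J) = 9 - 2*J*j
V(g) = 232 + g
(-340845 + V(h(4, 25)))*(297290 + 257355) = (-340845 + (232 + (9 - 2*25*4)))*(297290 + 257355) = (-340845 + (232 + (9 - 200)))*554645 = (-340845 + (232 - 191))*554645 = (-340845 + 41)*554645 = -340804*554645 = -189025234580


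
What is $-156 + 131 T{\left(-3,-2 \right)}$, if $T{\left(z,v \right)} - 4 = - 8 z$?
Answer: $3512$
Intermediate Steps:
$T{\left(z,v \right)} = 4 - 8 z$
$-156 + 131 T{\left(-3,-2 \right)} = -156 + 131 \left(4 - -24\right) = -156 + 131 \left(4 + 24\right) = -156 + 131 \cdot 28 = -156 + 3668 = 3512$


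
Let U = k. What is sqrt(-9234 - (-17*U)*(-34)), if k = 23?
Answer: 32*I*sqrt(22) ≈ 150.09*I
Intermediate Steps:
U = 23
sqrt(-9234 - (-17*U)*(-34)) = sqrt(-9234 - (-17*23)*(-34)) = sqrt(-9234 - (-391)*(-34)) = sqrt(-9234 - 1*13294) = sqrt(-9234 - 13294) = sqrt(-22528) = 32*I*sqrt(22)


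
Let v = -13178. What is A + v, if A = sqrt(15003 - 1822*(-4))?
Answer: -13178 + sqrt(22291) ≈ -13029.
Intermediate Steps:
A = sqrt(22291) (A = sqrt(15003 + 7288) = sqrt(22291) ≈ 149.30)
A + v = sqrt(22291) - 13178 = -13178 + sqrt(22291)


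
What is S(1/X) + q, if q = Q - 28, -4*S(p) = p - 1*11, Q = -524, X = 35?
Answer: -19224/35 ≈ -549.26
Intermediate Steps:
S(p) = 11/4 - p/4 (S(p) = -(p - 1*11)/4 = -(p - 11)/4 = -(-11 + p)/4 = 11/4 - p/4)
q = -552 (q = -524 - 28 = -552)
S(1/X) + q = (11/4 - ¼/35) - 552 = (11/4 - ¼*1/35) - 552 = (11/4 - 1/140) - 552 = 96/35 - 552 = -19224/35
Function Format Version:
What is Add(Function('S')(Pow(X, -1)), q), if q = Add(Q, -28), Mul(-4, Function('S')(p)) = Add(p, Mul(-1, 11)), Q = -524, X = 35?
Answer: Rational(-19224, 35) ≈ -549.26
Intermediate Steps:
Function('S')(p) = Add(Rational(11, 4), Mul(Rational(-1, 4), p)) (Function('S')(p) = Mul(Rational(-1, 4), Add(p, Mul(-1, 11))) = Mul(Rational(-1, 4), Add(p, -11)) = Mul(Rational(-1, 4), Add(-11, p)) = Add(Rational(11, 4), Mul(Rational(-1, 4), p)))
q = -552 (q = Add(-524, -28) = -552)
Add(Function('S')(Pow(X, -1)), q) = Add(Add(Rational(11, 4), Mul(Rational(-1, 4), Pow(35, -1))), -552) = Add(Add(Rational(11, 4), Mul(Rational(-1, 4), Rational(1, 35))), -552) = Add(Add(Rational(11, 4), Rational(-1, 140)), -552) = Add(Rational(96, 35), -552) = Rational(-19224, 35)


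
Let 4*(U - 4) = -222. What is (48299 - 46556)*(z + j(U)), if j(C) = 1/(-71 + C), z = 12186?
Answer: 743406432/35 ≈ 2.1240e+7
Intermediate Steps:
U = -103/2 (U = 4 + (¼)*(-222) = 4 - 111/2 = -103/2 ≈ -51.500)
(48299 - 46556)*(z + j(U)) = (48299 - 46556)*(12186 + 1/(-71 - 103/2)) = 1743*(12186 + 1/(-245/2)) = 1743*(12186 - 2/245) = 1743*(2985568/245) = 743406432/35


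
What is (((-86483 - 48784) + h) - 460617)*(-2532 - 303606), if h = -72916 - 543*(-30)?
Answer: 199758106380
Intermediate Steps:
h = -56626 (h = -72916 + 16290 = -56626)
(((-86483 - 48784) + h) - 460617)*(-2532 - 303606) = (((-86483 - 48784) - 56626) - 460617)*(-2532 - 303606) = ((-135267 - 56626) - 460617)*(-306138) = (-191893 - 460617)*(-306138) = -652510*(-306138) = 199758106380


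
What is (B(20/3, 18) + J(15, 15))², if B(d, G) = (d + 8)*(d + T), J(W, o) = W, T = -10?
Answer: 93025/81 ≈ 1148.5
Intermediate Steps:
B(d, G) = (-10 + d)*(8 + d) (B(d, G) = (d + 8)*(d - 10) = (8 + d)*(-10 + d) = (-10 + d)*(8 + d))
(B(20/3, 18) + J(15, 15))² = ((-80 + (20/3)² - 40/3) + 15)² = ((-80 + (20*(⅓))² - 40/3) + 15)² = ((-80 + (20/3)² - 2*20/3) + 15)² = ((-80 + 400/9 - 40/3) + 15)² = (-440/9 + 15)² = (-305/9)² = 93025/81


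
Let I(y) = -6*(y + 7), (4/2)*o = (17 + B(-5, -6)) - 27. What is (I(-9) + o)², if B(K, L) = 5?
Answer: 361/4 ≈ 90.250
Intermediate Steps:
o = -5/2 (o = ((17 + 5) - 27)/2 = (22 - 27)/2 = (½)*(-5) = -5/2 ≈ -2.5000)
I(y) = -42 - 6*y (I(y) = -6*(7 + y) = -42 - 6*y)
(I(-9) + o)² = ((-42 - 6*(-9)) - 5/2)² = ((-42 + 54) - 5/2)² = (12 - 5/2)² = (19/2)² = 361/4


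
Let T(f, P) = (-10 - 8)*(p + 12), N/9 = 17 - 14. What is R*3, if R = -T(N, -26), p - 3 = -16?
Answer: -54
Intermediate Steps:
p = -13 (p = 3 - 16 = -13)
N = 27 (N = 9*(17 - 14) = 9*3 = 27)
T(f, P) = 18 (T(f, P) = (-10 - 8)*(-13 + 12) = -18*(-1) = 18)
R = -18 (R = -1*18 = -18)
R*3 = -18*3 = -54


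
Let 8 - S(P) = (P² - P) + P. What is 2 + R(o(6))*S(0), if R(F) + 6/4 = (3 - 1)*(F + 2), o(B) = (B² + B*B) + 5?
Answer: 1254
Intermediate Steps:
o(B) = 5 + 2*B² (o(B) = (B² + B²) + 5 = 2*B² + 5 = 5 + 2*B²)
R(F) = 5/2 + 2*F (R(F) = -3/2 + (3 - 1)*(F + 2) = -3/2 + 2*(2 + F) = -3/2 + (4 + 2*F) = 5/2 + 2*F)
S(P) = 8 - P² (S(P) = 8 - ((P² - P) + P) = 8 - P²)
2 + R(o(6))*S(0) = 2 + (5/2 + 2*(5 + 2*6²))*(8 - 1*0²) = 2 + (5/2 + 2*(5 + 2*36))*(8 - 1*0) = 2 + (5/2 + 2*(5 + 72))*(8 + 0) = 2 + (5/2 + 2*77)*8 = 2 + (5/2 + 154)*8 = 2 + (313/2)*8 = 2 + 1252 = 1254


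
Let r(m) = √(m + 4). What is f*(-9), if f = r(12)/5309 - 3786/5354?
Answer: 90353061/14212193 ≈ 6.3574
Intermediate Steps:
r(m) = √(4 + m)
f = -10039229/14212193 (f = √(4 + 12)/5309 - 3786/5354 = √16*(1/5309) - 3786*1/5354 = 4*(1/5309) - 1893/2677 = 4/5309 - 1893/2677 = -10039229/14212193 ≈ -0.70638)
f*(-9) = -10039229/14212193*(-9) = 90353061/14212193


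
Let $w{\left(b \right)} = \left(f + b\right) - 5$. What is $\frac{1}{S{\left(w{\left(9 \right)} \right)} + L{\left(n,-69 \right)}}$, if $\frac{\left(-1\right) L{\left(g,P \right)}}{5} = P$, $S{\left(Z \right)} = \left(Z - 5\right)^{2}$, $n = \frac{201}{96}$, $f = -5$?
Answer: $\frac{1}{381} \approx 0.0026247$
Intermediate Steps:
$w{\left(b \right)} = -10 + b$ ($w{\left(b \right)} = \left(-5 + b\right) - 5 = -10 + b$)
$n = \frac{67}{32}$ ($n = 201 \cdot \frac{1}{96} = \frac{67}{32} \approx 2.0938$)
$S{\left(Z \right)} = \left(-5 + Z\right)^{2}$
$L{\left(g,P \right)} = - 5 P$
$\frac{1}{S{\left(w{\left(9 \right)} \right)} + L{\left(n,-69 \right)}} = \frac{1}{\left(-5 + \left(-10 + 9\right)\right)^{2} - -345} = \frac{1}{\left(-5 - 1\right)^{2} + 345} = \frac{1}{\left(-6\right)^{2} + 345} = \frac{1}{36 + 345} = \frac{1}{381}$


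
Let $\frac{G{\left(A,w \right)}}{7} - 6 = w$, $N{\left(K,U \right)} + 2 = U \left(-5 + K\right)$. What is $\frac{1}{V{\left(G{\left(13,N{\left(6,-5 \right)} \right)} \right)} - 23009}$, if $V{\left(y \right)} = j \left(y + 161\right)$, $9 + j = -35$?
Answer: $- \frac{1}{29785} \approx -3.3574 \cdot 10^{-5}$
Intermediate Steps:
$j = -44$ ($j = -9 - 35 = -44$)
$N{\left(K,U \right)} = -2 + U \left(-5 + K\right)$
$G{\left(A,w \right)} = 42 + 7 w$
$V{\left(y \right)} = -7084 - 44 y$ ($V{\left(y \right)} = - 44 \left(y + 161\right) = - 44 \left(161 + y\right) = -7084 - 44 y$)
$\frac{1}{V{\left(G{\left(13,N{\left(6,-5 \right)} \right)} \right)} - 23009} = \frac{1}{\left(-7084 - 44 \left(42 + 7 \left(-2 - -25 + 6 \left(-5\right)\right)\right)\right) - 23009} = \frac{1}{\left(-7084 - 44 \left(42 + 7 \left(-2 + 25 - 30\right)\right)\right) - 23009} = \frac{1}{\left(-7084 - 44 \left(42 + 7 \left(-7\right)\right)\right) - 23009} = \frac{1}{\left(-7084 - 44 \left(42 - 49\right)\right) - 23009} = \frac{1}{\left(-7084 - -308\right) - 23009} = \frac{1}{\left(-7084 + 308\right) - 23009} = \frac{1}{-6776 - 23009} = \frac{1}{-29785} = - \frac{1}{29785}$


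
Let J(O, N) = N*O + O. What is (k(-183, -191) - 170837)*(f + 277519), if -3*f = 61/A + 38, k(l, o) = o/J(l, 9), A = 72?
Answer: -18739541858255333/395280 ≈ -4.7408e+10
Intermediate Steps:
J(O, N) = O + N*O
k(l, o) = o/(10*l) (k(l, o) = o/((l*(1 + 9))) = o/((l*10)) = o/((10*l)) = o*(1/(10*l)) = o/(10*l))
f = -2797/216 (f = -(61/72 + 38)/3 = -⅓*2797/72 = -2797/216 ≈ -12.949)
(k(-183, -191) - 170837)*(f + 277519) = ((⅒)*(-191)/(-183) - 170837)*(-2797/216 + 277519) = ((⅒)*(-191)*(-1/183) - 170837)*(59941307/216) = (191/1830 - 170837)*(59941307/216) = -312631519/1830*59941307/216 = -18739541858255333/395280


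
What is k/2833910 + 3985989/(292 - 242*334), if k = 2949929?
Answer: -5529179302523/114115887880 ≈ -48.452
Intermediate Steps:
k/2833910 + 3985989/(292 - 242*334) = 2949929/2833910 + 3985989/(292 - 242*334) = 2949929*(1/2833910) + 3985989/(292 - 80828) = 2949929/2833910 + 3985989/(-80536) = 2949929/2833910 + 3985989*(-1/80536) = 2949929/2833910 - 3985989/80536 = -5529179302523/114115887880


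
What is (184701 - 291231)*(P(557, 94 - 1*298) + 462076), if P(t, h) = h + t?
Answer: -49262561370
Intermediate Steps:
(184701 - 291231)*(P(557, 94 - 1*298) + 462076) = (184701 - 291231)*(((94 - 1*298) + 557) + 462076) = -106530*(((94 - 298) + 557) + 462076) = -106530*((-204 + 557) + 462076) = -106530*(353 + 462076) = -106530*462429 = -49262561370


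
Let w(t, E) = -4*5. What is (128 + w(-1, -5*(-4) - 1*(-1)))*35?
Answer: 3780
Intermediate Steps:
w(t, E) = -20
(128 + w(-1, -5*(-4) - 1*(-1)))*35 = (128 - 20)*35 = 108*35 = 3780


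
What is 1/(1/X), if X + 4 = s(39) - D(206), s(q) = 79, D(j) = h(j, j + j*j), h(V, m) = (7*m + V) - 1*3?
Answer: -298622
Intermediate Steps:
h(V, m) = -3 + V + 7*m (h(V, m) = (V + 7*m) - 3 = -3 + V + 7*m)
D(j) = -3 + 7*j**2 + 8*j (D(j) = -3 + j + 7*(j + j*j) = -3 + j + 7*(j + j**2) = -3 + j + (7*j + 7*j**2) = -3 + 7*j**2 + 8*j)
X = -298622 (X = -4 + (79 - (-3 + 206 + 7*206*(1 + 206))) = -4 + (79 - (-3 + 206 + 7*206*207)) = -4 + (79 - (-3 + 206 + 298494)) = -4 + (79 - 1*298697) = -4 + (79 - 298697) = -4 - 298618 = -298622)
1/(1/X) = 1/(1/(-298622)) = 1/(-1/298622) = -298622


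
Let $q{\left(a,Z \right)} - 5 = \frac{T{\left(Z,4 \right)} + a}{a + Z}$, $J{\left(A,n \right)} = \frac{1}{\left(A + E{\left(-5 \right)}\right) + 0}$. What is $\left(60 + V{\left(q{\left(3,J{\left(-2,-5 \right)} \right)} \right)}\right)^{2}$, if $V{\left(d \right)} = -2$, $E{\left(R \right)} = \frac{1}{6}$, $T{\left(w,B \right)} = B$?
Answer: $3364$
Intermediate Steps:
$E{\left(R \right)} = \frac{1}{6}$
$J{\left(A,n \right)} = \frac{1}{\frac{1}{6} + A}$ ($J{\left(A,n \right)} = \frac{1}{\left(A + \frac{1}{6}\right) + 0} = \frac{1}{\left(\frac{1}{6} + A\right) + 0} = \frac{1}{\frac{1}{6} + A}$)
$q{\left(a,Z \right)} = 5 + \frac{4 + a}{Z + a}$ ($q{\left(a,Z \right)} = 5 + \frac{4 + a}{a + Z} = 5 + \frac{4 + a}{Z + a}$)
$\left(60 + V{\left(q{\left(3,J{\left(-2,-5 \right)} \right)} \right)}\right)^{2} = \left(60 - 2\right)^{2} = 58^{2} = 3364$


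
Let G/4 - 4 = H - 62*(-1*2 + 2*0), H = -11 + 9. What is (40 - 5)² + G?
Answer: 1729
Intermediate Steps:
H = -2
G = 504 (G = 16 + 4*(-2 - 62*(-1*2 + 2*0)) = 16 + 4*(-2 - 62*(-2 + 0)) = 16 + 4*(-2 - 62*(-2)) = 16 + 4*(-2 + 124) = 16 + 4*122 = 16 + 488 = 504)
(40 - 5)² + G = (40 - 5)² + 504 = 35² + 504 = 1225 + 504 = 1729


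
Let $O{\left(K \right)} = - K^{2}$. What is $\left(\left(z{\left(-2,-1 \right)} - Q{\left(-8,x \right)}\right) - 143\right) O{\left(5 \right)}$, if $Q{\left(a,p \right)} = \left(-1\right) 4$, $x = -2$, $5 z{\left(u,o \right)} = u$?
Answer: $3485$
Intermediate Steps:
$z{\left(u,o \right)} = \frac{u}{5}$
$Q{\left(a,p \right)} = -4$
$\left(\left(z{\left(-2,-1 \right)} - Q{\left(-8,x \right)}\right) - 143\right) O{\left(5 \right)} = \left(\left(\frac{1}{5} \left(-2\right) - -4\right) - 143\right) \left(- 5^{2}\right) = \left(\left(- \frac{2}{5} + 4\right) - 143\right) \left(\left(-1\right) 25\right) = \left(\frac{18}{5} - 143\right) \left(-25\right) = \left(- \frac{697}{5}\right) \left(-25\right) = 3485$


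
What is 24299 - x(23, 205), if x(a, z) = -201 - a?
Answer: 24523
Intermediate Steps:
24299 - x(23, 205) = 24299 - (-201 - 1*23) = 24299 - (-201 - 23) = 24299 - 1*(-224) = 24299 + 224 = 24523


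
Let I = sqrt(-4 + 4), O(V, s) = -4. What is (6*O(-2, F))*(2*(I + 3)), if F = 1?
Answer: -144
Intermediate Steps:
I = 0 (I = sqrt(0) = 0)
(6*O(-2, F))*(2*(I + 3)) = (6*(-4))*(2*(0 + 3)) = -48*3 = -24*6 = -144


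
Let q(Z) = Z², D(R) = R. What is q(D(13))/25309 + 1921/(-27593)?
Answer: -43955372/698351237 ≈ -0.062942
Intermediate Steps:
q(D(13))/25309 + 1921/(-27593) = 13²/25309 + 1921/(-27593) = 169*(1/25309) + 1921*(-1/27593) = 169/25309 - 1921/27593 = -43955372/698351237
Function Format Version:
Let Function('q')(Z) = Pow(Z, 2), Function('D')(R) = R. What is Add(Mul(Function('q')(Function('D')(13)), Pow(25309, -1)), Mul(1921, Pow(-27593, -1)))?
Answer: Rational(-43955372, 698351237) ≈ -0.062942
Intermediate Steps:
Add(Mul(Function('q')(Function('D')(13)), Pow(25309, -1)), Mul(1921, Pow(-27593, -1))) = Add(Mul(Pow(13, 2), Pow(25309, -1)), Mul(1921, Pow(-27593, -1))) = Add(Mul(169, Rational(1, 25309)), Mul(1921, Rational(-1, 27593))) = Add(Rational(169, 25309), Rational(-1921, 27593)) = Rational(-43955372, 698351237)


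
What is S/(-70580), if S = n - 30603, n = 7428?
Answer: 4635/14116 ≈ 0.32835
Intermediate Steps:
S = -23175 (S = 7428 - 30603 = -23175)
S/(-70580) = -23175/(-70580) = -23175*(-1/70580) = 4635/14116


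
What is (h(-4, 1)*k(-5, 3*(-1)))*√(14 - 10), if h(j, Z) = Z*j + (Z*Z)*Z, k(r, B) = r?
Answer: 30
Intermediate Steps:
h(j, Z) = Z³ + Z*j (h(j, Z) = Z*j + Z²*Z = Z*j + Z³ = Z³ + Z*j)
(h(-4, 1)*k(-5, 3*(-1)))*√(14 - 10) = ((1*(-4 + 1²))*(-5))*√(14 - 10) = ((1*(-4 + 1))*(-5))*√4 = ((1*(-3))*(-5))*2 = -3*(-5)*2 = 15*2 = 30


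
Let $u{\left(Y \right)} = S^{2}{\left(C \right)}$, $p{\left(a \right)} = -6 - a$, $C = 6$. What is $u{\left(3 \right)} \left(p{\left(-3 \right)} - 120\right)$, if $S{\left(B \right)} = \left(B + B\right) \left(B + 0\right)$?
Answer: $-637632$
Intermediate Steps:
$S{\left(B \right)} = 2 B^{2}$ ($S{\left(B \right)} = 2 B B = 2 B^{2}$)
$u{\left(Y \right)} = 5184$ ($u{\left(Y \right)} = \left(2 \cdot 6^{2}\right)^{2} = \left(2 \cdot 36\right)^{2} = 72^{2} = 5184$)
$u{\left(3 \right)} \left(p{\left(-3 \right)} - 120\right) = 5184 \left(\left(-6 - -3\right) - 120\right) = 5184 \left(\left(-6 + 3\right) - 120\right) = 5184 \left(-3 - 120\right) = 5184 \left(-123\right) = -637632$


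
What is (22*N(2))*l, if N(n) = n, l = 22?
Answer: 968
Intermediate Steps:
(22*N(2))*l = (22*2)*22 = 44*22 = 968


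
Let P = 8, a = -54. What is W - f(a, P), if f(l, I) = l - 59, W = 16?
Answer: 129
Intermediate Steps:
f(l, I) = -59 + l
W - f(a, P) = 16 - (-59 - 54) = 16 - 1*(-113) = 16 + 113 = 129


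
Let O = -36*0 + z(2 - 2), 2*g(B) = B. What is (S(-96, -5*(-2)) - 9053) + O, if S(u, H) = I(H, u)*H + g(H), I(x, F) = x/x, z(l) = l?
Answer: -9038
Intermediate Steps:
g(B) = B/2
I(x, F) = 1
O = 0 (O = -36*0 + (2 - 2) = 0 + 0 = 0)
S(u, H) = 3*H/2 (S(u, H) = 1*H + H/2 = H + H/2 = 3*H/2)
(S(-96, -5*(-2)) - 9053) + O = (3*(-5*(-2))/2 - 9053) + 0 = ((3/2)*10 - 9053) + 0 = (15 - 9053) + 0 = -9038 + 0 = -9038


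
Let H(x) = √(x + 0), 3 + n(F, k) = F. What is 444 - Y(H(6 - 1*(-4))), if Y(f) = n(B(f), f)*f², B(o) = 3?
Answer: 444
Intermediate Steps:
n(F, k) = -3 + F
H(x) = √x
Y(f) = 0 (Y(f) = (-3 + 3)*f² = 0*f² = 0)
444 - Y(H(6 - 1*(-4))) = 444 - 1*0 = 444 + 0 = 444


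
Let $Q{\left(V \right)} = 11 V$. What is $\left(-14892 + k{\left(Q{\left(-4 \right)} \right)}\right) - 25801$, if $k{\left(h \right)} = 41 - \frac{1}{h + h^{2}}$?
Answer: $- \frac{76913585}{1892} \approx -40652.0$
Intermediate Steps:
$\left(-14892 + k{\left(Q{\left(-4 \right)} \right)}\right) - 25801 = \left(-14892 + \frac{-1 + 41 \cdot 11 \left(-4\right) + 41 \left(11 \left(-4\right)\right)^{2}}{11 \left(-4\right) \left(1 + 11 \left(-4\right)\right)}\right) - 25801 = \left(-14892 + \frac{-1 + 41 \left(-44\right) + 41 \left(-44\right)^{2}}{\left(-44\right) \left(1 - 44\right)}\right) - 25801 = \left(-14892 - \frac{-1 - 1804 + 41 \cdot 1936}{44 \left(-43\right)}\right) - 25801 = \left(-14892 - - \frac{-1 - 1804 + 79376}{1892}\right) - 25801 = \left(-14892 - \left(- \frac{1}{1892}\right) 77571\right) - 25801 = \left(-14892 + \frac{77571}{1892}\right) - 25801 = - \frac{28098093}{1892} - 25801 = - \frac{76913585}{1892}$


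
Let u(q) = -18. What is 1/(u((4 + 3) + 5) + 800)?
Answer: 1/782 ≈ 0.0012788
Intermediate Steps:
1/(u((4 + 3) + 5) + 800) = 1/(-18 + 800) = 1/782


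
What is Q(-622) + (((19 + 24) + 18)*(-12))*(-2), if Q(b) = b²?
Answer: 388348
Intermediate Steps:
Q(-622) + (((19 + 24) + 18)*(-12))*(-2) = (-622)² + (((19 + 24) + 18)*(-12))*(-2) = 386884 + ((43 + 18)*(-12))*(-2) = 386884 + (61*(-12))*(-2) = 386884 - 732*(-2) = 386884 + 1464 = 388348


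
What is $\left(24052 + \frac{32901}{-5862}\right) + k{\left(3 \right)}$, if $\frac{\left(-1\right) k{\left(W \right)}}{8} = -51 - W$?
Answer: $\frac{47830769}{1954} \approx 24478.0$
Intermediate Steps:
$k{\left(W \right)} = 408 + 8 W$ ($k{\left(W \right)} = - 8 \left(-51 - W\right) = 408 + 8 W$)
$\left(24052 + \frac{32901}{-5862}\right) + k{\left(3 \right)} = \left(24052 + \frac{32901}{-5862}\right) + \left(408 + 8 \cdot 3\right) = \left(24052 + 32901 \left(- \frac{1}{5862}\right)\right) + \left(408 + 24\right) = \left(24052 - \frac{10967}{1954}\right) + 432 = \frac{46986641}{1954} + 432 = \frac{47830769}{1954}$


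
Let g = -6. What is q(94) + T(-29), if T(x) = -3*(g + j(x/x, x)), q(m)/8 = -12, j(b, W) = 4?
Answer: -90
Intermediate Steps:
q(m) = -96 (q(m) = 8*(-12) = -96)
T(x) = 6 (T(x) = -3*(-6 + 4) = -3*(-2) = 6)
q(94) + T(-29) = -96 + 6 = -90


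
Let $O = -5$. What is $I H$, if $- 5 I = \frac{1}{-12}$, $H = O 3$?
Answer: $- \frac{1}{4} \approx -0.25$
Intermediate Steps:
$H = -15$ ($H = \left(-5\right) 3 = -15$)
$I = \frac{1}{60}$ ($I = - \frac{1}{5 \left(-12\right)} = \left(- \frac{1}{5}\right) \left(- \frac{1}{12}\right) = \frac{1}{60} \approx 0.016667$)
$I H = \frac{1}{60} \left(-15\right) = - \frac{1}{4}$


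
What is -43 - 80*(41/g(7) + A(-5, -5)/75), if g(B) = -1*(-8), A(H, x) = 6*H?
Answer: -421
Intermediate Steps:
g(B) = 8
-43 - 80*(41/g(7) + A(-5, -5)/75) = -43 - 80*(41/8 + (6*(-5))/75) = -43 - 80*(41*(⅛) - 30*1/75) = -43 - 80*(41/8 - ⅖) = -43 - 80*189/40 = -43 - 378 = -421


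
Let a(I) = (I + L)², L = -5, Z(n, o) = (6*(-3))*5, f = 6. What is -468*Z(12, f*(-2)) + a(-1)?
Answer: 42156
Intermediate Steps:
Z(n, o) = -90 (Z(n, o) = -18*5 = -90)
a(I) = (-5 + I)² (a(I) = (I - 5)² = (-5 + I)²)
-468*Z(12, f*(-2)) + a(-1) = -468*(-90) + (-5 - 1)² = 42120 + (-6)² = 42120 + 36 = 42156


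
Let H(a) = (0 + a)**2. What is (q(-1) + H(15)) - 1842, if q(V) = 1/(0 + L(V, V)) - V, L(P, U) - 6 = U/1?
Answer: -8079/5 ≈ -1615.8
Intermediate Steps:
L(P, U) = 6 + U (L(P, U) = 6 + U/1 = 6 + U*1 = 6 + U)
q(V) = 1/(6 + V) - V (q(V) = 1/(0 + (6 + V)) - V = 1/(6 + V) - V)
H(a) = a**2
(q(-1) + H(15)) - 1842 = ((1 - 1*(-1)*(6 - 1))/(6 - 1) + 15**2) - 1842 = ((1 - 1*(-1)*5)/5 + 225) - 1842 = ((1 + 5)/5 + 225) - 1842 = ((1/5)*6 + 225) - 1842 = (6/5 + 225) - 1842 = 1131/5 - 1842 = -8079/5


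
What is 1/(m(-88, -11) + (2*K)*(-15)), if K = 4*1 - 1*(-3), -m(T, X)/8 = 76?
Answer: -1/818 ≈ -0.0012225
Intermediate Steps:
m(T, X) = -608 (m(T, X) = -8*76 = -608)
K = 7 (K = 4 + 3 = 7)
1/(m(-88, -11) + (2*K)*(-15)) = 1/(-608 + (2*7)*(-15)) = 1/(-608 + 14*(-15)) = 1/(-608 - 210) = 1/(-818) = -1/818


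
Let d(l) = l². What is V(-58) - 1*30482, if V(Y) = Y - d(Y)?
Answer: -33904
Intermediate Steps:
V(Y) = Y - Y²
V(-58) - 1*30482 = -58*(1 - 1*(-58)) - 1*30482 = -58*(1 + 58) - 30482 = -58*59 - 30482 = -3422 - 30482 = -33904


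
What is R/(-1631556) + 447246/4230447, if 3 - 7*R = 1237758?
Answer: 1149356132213/5368386477636 ≈ 0.21410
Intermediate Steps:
R = -1237755/7 (R = 3/7 - 1/7*1237758 = 3/7 - 1237758/7 = -1237755/7 ≈ -1.7682e+5)
R/(-1631556) + 447246/4230447 = -1237755/7/(-1631556) + 447246/4230447 = -1237755/7*(-1/1631556) + 447246*(1/4230447) = 412585/3806964 + 149082/1410149 = 1149356132213/5368386477636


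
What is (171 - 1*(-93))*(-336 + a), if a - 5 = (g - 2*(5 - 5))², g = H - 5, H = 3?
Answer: -86328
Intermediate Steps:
g = -2 (g = 3 - 5 = -2)
a = 9 (a = 5 + (-2 - 2*(5 - 5))² = 5 + (-2 - 2*0)² = 5 + (-2 + 0)² = 5 + (-2)² = 5 + 4 = 9)
(171 - 1*(-93))*(-336 + a) = (171 - 1*(-93))*(-336 + 9) = (171 + 93)*(-327) = 264*(-327) = -86328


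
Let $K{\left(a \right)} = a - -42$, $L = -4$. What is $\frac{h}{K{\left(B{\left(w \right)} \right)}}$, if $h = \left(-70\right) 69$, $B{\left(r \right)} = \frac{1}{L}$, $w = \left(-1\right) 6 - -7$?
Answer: $- \frac{19320}{167} \approx -115.69$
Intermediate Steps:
$w = 1$ ($w = -6 + 7 = 1$)
$B{\left(r \right)} = - \frac{1}{4}$ ($B{\left(r \right)} = \frac{1}{-4} = - \frac{1}{4}$)
$K{\left(a \right)} = 42 + a$ ($K{\left(a \right)} = a + 42 = 42 + a$)
$h = -4830$
$\frac{h}{K{\left(B{\left(w \right)} \right)}} = - \frac{4830}{42 - \frac{1}{4}} = - \frac{4830}{\frac{167}{4}} = \left(-4830\right) \frac{4}{167} = - \frac{19320}{167}$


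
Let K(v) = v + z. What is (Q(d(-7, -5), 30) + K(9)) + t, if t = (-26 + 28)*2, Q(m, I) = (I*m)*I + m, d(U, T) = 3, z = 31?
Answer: 2747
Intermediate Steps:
Q(m, I) = m + m*I² (Q(m, I) = m*I² + m = m + m*I²)
t = 4 (t = 2*2 = 4)
K(v) = 31 + v (K(v) = v + 31 = 31 + v)
(Q(d(-7, -5), 30) + K(9)) + t = (3*(1 + 30²) + (31 + 9)) + 4 = (3*(1 + 900) + 40) + 4 = (3*901 + 40) + 4 = (2703 + 40) + 4 = 2743 + 4 = 2747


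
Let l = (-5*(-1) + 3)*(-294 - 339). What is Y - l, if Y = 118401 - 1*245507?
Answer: -122042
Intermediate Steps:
Y = -127106 (Y = 118401 - 245507 = -127106)
l = -5064 (l = (5 + 3)*(-633) = 8*(-633) = -5064)
Y - l = -127106 - 1*(-5064) = -127106 + 5064 = -122042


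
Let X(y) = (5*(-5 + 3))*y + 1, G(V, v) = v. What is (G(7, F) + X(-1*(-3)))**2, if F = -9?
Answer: 1444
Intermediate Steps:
X(y) = 1 - 10*y (X(y) = (5*(-2))*y + 1 = -10*y + 1 = 1 - 10*y)
(G(7, F) + X(-1*(-3)))**2 = (-9 + (1 - (-10)*(-3)))**2 = (-9 + (1 - 10*3))**2 = (-9 + (1 - 30))**2 = (-9 - 29)**2 = (-38)**2 = 1444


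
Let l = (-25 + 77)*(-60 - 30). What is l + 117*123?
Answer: 9711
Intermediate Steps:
l = -4680 (l = 52*(-90) = -4680)
l + 117*123 = -4680 + 117*123 = -4680 + 14391 = 9711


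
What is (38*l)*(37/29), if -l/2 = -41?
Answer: 115292/29 ≈ 3975.6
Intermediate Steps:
l = 82 (l = -2*(-41) = 82)
(38*l)*(37/29) = (38*82)*(37/29) = 3116*(37*(1/29)) = 3116*(37/29) = 115292/29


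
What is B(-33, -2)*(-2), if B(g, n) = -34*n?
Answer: -136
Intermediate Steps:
B(-33, -2)*(-2) = -34*(-2)*(-2) = 68*(-2) = -136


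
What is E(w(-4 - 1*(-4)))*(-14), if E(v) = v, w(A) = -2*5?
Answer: 140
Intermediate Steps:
w(A) = -10
E(w(-4 - 1*(-4)))*(-14) = -10*(-14) = 140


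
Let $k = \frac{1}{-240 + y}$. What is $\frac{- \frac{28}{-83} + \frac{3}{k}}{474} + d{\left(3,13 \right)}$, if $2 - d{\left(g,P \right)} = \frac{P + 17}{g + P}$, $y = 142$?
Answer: $- \frac{77825}{157368} \approx -0.49454$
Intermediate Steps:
$k = - \frac{1}{98}$ ($k = \frac{1}{-240 + 142} = \frac{1}{-98} = - \frac{1}{98} \approx -0.010204$)
$d{\left(g,P \right)} = 2 - \frac{17 + P}{P + g}$ ($d{\left(g,P \right)} = 2 - \frac{P + 17}{g + P} = 2 - \frac{17 + P}{P + g}$)
$\frac{- \frac{28}{-83} + \frac{3}{k}}{474} + d{\left(3,13 \right)} = \frac{- \frac{28}{-83} + \frac{3}{- \frac{1}{98}}}{474} + \frac{-17 + 13 + 2 \cdot 3}{13 + 3} = \left(\left(-28\right) \left(- \frac{1}{83}\right) + 3 \left(-98\right)\right) \frac{1}{474} + \frac{-17 + 13 + 6}{16} = \left(\frac{28}{83} - 294\right) \frac{1}{474} + \frac{1}{16} \cdot 2 = \left(- \frac{24374}{83}\right) \frac{1}{474} + \frac{1}{8} = - \frac{12187}{19671} + \frac{1}{8} = - \frac{77825}{157368}$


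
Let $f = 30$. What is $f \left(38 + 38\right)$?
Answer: $2280$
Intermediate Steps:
$f \left(38 + 38\right) = 30 \left(38 + 38\right) = 30 \cdot 76 = 2280$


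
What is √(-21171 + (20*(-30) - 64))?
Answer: I*√21835 ≈ 147.77*I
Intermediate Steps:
√(-21171 + (20*(-30) - 64)) = √(-21171 + (-600 - 64)) = √(-21171 - 664) = √(-21835) = I*√21835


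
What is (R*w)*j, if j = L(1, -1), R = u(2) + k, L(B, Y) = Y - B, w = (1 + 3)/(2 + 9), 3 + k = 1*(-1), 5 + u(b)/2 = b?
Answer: 80/11 ≈ 7.2727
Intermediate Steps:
u(b) = -10 + 2*b
k = -4 (k = -3 + 1*(-1) = -3 - 1 = -4)
w = 4/11 ≈ 0.36364
R = -10 (R = (-10 + 2*2) - 4 = (-10 + 4) - 4 = -6 - 4 = -10)
j = -2 (j = -1 - 1*1 = -1 - 1 = -2)
(R*w)*j = -10*4/11*(-2) = -40/11*(-2) = 80/11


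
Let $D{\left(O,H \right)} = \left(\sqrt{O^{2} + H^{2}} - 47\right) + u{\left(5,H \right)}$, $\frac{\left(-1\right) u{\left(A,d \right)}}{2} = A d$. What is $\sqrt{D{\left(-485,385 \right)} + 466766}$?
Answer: $\sqrt{462869 + 5 \sqrt{15338}} \approx 680.8$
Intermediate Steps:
$u{\left(A,d \right)} = - 2 A d$
$D{\left(O,H \right)} = -47 + \sqrt{H^{2} + O^{2}} - 10 H$ ($D{\left(O,H \right)} = \left(\sqrt{O^{2} + H^{2}} - 47\right) - 10 H = \left(\sqrt{H^{2} + O^{2}} - 47\right) - 10 H = \left(-47 + \sqrt{H^{2} + O^{2}}\right) - 10 H = -47 + \sqrt{H^{2} + O^{2}} - 10 H$)
$\sqrt{D{\left(-485,385 \right)} + 466766} = \sqrt{\left(-47 + \sqrt{385^{2} + \left(-485\right)^{2}} - 3850\right) + 466766} = \sqrt{\left(-47 + \sqrt{148225 + 235225} - 3850\right) + 466766} = \sqrt{\left(-47 + \sqrt{383450} - 3850\right) + 466766} = \sqrt{\left(-47 + 5 \sqrt{15338} - 3850\right) + 466766} = \sqrt{\left(-3897 + 5 \sqrt{15338}\right) + 466766} = \sqrt{462869 + 5 \sqrt{15338}}$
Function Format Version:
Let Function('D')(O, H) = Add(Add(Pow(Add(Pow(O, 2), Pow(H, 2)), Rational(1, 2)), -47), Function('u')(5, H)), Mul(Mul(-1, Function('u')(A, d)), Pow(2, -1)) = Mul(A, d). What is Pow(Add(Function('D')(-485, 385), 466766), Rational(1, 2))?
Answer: Pow(Add(462869, Mul(5, Pow(15338, Rational(1, 2)))), Rational(1, 2)) ≈ 680.80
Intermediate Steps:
Function('u')(A, d) = Mul(-2, A, d) (Function('u')(A, d) = Mul(-2, Mul(A, d)) = Mul(-2, A, d))
Function('D')(O, H) = Add(-47, Pow(Add(Pow(H, 2), Pow(O, 2)), Rational(1, 2)), Mul(-10, H)) (Function('D')(O, H) = Add(Add(Pow(Add(Pow(O, 2), Pow(H, 2)), Rational(1, 2)), -47), Mul(-2, 5, H)) = Add(Add(Pow(Add(Pow(H, 2), Pow(O, 2)), Rational(1, 2)), -47), Mul(-10, H)) = Add(Add(-47, Pow(Add(Pow(H, 2), Pow(O, 2)), Rational(1, 2))), Mul(-10, H)) = Add(-47, Pow(Add(Pow(H, 2), Pow(O, 2)), Rational(1, 2)), Mul(-10, H)))
Pow(Add(Function('D')(-485, 385), 466766), Rational(1, 2)) = Pow(Add(Add(-47, Pow(Add(Pow(385, 2), Pow(-485, 2)), Rational(1, 2)), Mul(-10, 385)), 466766), Rational(1, 2)) = Pow(Add(Add(-47, Pow(Add(148225, 235225), Rational(1, 2)), -3850), 466766), Rational(1, 2)) = Pow(Add(Add(-47, Pow(383450, Rational(1, 2)), -3850), 466766), Rational(1, 2)) = Pow(Add(Add(-47, Mul(5, Pow(15338, Rational(1, 2))), -3850), 466766), Rational(1, 2)) = Pow(Add(Add(-3897, Mul(5, Pow(15338, Rational(1, 2)))), 466766), Rational(1, 2)) = Pow(Add(462869, Mul(5, Pow(15338, Rational(1, 2)))), Rational(1, 2))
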